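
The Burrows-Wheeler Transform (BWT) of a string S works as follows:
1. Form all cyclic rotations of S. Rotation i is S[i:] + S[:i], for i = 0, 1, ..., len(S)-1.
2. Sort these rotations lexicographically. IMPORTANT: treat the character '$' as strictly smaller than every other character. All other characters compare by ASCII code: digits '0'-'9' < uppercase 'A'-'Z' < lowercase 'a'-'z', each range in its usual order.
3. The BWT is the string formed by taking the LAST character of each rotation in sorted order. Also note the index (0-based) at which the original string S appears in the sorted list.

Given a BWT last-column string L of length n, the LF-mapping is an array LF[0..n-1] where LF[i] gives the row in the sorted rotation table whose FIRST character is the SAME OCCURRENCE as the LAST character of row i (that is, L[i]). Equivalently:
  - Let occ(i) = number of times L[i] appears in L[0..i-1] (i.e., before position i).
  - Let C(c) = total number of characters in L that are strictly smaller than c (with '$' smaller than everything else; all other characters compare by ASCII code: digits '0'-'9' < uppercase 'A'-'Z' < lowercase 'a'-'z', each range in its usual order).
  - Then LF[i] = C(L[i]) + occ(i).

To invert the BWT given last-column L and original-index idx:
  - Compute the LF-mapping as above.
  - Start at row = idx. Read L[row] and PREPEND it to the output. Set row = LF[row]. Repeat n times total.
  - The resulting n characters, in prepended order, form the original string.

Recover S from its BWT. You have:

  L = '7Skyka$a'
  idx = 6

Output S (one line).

Answer: kayakS7$

Derivation:
LF mapping: 1 2 5 7 6 3 0 4
Walk LF starting at row 6, prepending L[row]:
  step 1: row=6, L[6]='$', prepend. Next row=LF[6]=0
  step 2: row=0, L[0]='7', prepend. Next row=LF[0]=1
  step 3: row=1, L[1]='S', prepend. Next row=LF[1]=2
  step 4: row=2, L[2]='k', prepend. Next row=LF[2]=5
  step 5: row=5, L[5]='a', prepend. Next row=LF[5]=3
  step 6: row=3, L[3]='y', prepend. Next row=LF[3]=7
  step 7: row=7, L[7]='a', prepend. Next row=LF[7]=4
  step 8: row=4, L[4]='k', prepend. Next row=LF[4]=6
Reversed output: kayakS7$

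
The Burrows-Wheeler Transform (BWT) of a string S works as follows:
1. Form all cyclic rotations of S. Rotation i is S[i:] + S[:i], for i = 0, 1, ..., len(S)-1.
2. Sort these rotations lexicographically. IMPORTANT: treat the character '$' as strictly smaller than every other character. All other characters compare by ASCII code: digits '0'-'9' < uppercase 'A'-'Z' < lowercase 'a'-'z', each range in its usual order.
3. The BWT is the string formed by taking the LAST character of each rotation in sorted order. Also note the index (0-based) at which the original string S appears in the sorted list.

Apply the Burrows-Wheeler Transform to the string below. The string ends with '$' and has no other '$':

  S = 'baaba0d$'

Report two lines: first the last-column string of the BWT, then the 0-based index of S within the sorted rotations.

Answer: dabbaa$0
6

Derivation:
All 8 rotations (rotation i = S[i:]+S[:i]):
  rot[0] = baaba0d$
  rot[1] = aaba0d$b
  rot[2] = aba0d$ba
  rot[3] = ba0d$baa
  rot[4] = a0d$baab
  rot[5] = 0d$baaba
  rot[6] = d$baaba0
  rot[7] = $baaba0d
Sorted (with $ < everything):
  sorted[0] = $baaba0d  (last char: 'd')
  sorted[1] = 0d$baaba  (last char: 'a')
  sorted[2] = a0d$baab  (last char: 'b')
  sorted[3] = aaba0d$b  (last char: 'b')
  sorted[4] = aba0d$ba  (last char: 'a')
  sorted[5] = ba0d$baa  (last char: 'a')
  sorted[6] = baaba0d$  (last char: '$')
  sorted[7] = d$baaba0  (last char: '0')
Last column: dabbaa$0
Original string S is at sorted index 6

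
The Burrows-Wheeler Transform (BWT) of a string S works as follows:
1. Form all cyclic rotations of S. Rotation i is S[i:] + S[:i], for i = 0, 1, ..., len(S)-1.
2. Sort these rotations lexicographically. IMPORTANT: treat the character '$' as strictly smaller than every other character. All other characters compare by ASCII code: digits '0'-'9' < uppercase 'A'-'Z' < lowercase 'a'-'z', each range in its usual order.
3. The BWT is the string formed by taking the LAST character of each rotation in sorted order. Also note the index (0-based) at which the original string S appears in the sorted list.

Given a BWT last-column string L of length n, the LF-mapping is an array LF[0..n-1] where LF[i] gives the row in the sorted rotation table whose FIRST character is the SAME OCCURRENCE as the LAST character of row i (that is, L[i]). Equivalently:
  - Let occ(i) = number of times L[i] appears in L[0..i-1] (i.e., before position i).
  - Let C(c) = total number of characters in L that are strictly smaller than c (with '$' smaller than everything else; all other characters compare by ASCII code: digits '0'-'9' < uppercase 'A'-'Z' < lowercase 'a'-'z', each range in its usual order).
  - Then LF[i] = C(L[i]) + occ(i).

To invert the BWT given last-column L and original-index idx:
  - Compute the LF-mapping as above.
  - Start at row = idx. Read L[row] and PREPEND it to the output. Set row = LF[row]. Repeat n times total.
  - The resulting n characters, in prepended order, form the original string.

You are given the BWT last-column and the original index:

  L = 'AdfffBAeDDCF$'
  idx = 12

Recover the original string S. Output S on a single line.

LF mapping: 1 8 10 11 12 3 2 9 5 6 4 7 0
Walk LF starting at row 12, prepending L[row]:
  step 1: row=12, L[12]='$', prepend. Next row=LF[12]=0
  step 2: row=0, L[0]='A', prepend. Next row=LF[0]=1
  step 3: row=1, L[1]='d', prepend. Next row=LF[1]=8
  step 4: row=8, L[8]='D', prepend. Next row=LF[8]=5
  step 5: row=5, L[5]='B', prepend. Next row=LF[5]=3
  step 6: row=3, L[3]='f', prepend. Next row=LF[3]=11
  step 7: row=11, L[11]='F', prepend. Next row=LF[11]=7
  step 8: row=7, L[7]='e', prepend. Next row=LF[7]=9
  step 9: row=9, L[9]='D', prepend. Next row=LF[9]=6
  step 10: row=6, L[6]='A', prepend. Next row=LF[6]=2
  step 11: row=2, L[2]='f', prepend. Next row=LF[2]=10
  step 12: row=10, L[10]='C', prepend. Next row=LF[10]=4
  step 13: row=4, L[4]='f', prepend. Next row=LF[4]=12
Reversed output: fCfADeFfBDdA$

Answer: fCfADeFfBDdA$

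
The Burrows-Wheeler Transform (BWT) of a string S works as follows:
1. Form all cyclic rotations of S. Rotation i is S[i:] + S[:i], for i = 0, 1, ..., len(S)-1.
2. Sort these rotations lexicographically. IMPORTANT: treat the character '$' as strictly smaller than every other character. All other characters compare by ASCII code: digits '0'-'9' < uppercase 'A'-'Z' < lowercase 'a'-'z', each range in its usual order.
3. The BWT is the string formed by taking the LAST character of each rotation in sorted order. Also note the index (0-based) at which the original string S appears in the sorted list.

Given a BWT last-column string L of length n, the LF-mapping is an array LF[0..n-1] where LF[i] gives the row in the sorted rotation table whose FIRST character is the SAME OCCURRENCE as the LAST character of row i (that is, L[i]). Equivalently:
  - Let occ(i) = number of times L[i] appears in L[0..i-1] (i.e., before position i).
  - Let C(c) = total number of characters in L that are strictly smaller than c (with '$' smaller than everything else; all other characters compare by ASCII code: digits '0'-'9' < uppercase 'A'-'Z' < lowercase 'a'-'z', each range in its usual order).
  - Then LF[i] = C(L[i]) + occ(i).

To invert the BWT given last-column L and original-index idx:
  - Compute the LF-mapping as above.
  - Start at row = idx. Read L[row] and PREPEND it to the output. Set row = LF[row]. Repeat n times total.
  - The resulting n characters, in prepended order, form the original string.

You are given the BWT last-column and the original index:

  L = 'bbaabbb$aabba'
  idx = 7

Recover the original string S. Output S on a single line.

LF mapping: 6 7 1 2 8 9 10 0 3 4 11 12 5
Walk LF starting at row 7, prepending L[row]:
  step 1: row=7, L[7]='$', prepend. Next row=LF[7]=0
  step 2: row=0, L[0]='b', prepend. Next row=LF[0]=6
  step 3: row=6, L[6]='b', prepend. Next row=LF[6]=10
  step 4: row=10, L[10]='b', prepend. Next row=LF[10]=11
  step 5: row=11, L[11]='b', prepend. Next row=LF[11]=12
  step 6: row=12, L[12]='a', prepend. Next row=LF[12]=5
  step 7: row=5, L[5]='b', prepend. Next row=LF[5]=9
  step 8: row=9, L[9]='a', prepend. Next row=LF[9]=4
  step 9: row=4, L[4]='b', prepend. Next row=LF[4]=8
  step 10: row=8, L[8]='a', prepend. Next row=LF[8]=3
  step 11: row=3, L[3]='a', prepend. Next row=LF[3]=2
  step 12: row=2, L[2]='a', prepend. Next row=LF[2]=1
  step 13: row=1, L[1]='b', prepend. Next row=LF[1]=7
Reversed output: baaabababbbb$

Answer: baaabababbbb$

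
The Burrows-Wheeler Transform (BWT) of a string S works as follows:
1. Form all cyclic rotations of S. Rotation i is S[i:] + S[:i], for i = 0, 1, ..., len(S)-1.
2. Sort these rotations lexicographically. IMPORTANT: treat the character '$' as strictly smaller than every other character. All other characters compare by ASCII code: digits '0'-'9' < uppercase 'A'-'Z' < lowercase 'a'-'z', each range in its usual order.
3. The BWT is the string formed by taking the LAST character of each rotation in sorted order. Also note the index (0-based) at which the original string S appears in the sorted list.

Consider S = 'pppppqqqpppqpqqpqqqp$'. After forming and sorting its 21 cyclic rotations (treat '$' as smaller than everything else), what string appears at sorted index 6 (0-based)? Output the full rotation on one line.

All 21 rotations (rotation i = S[i:]+S[:i]):
  rot[0] = pppppqqqpppqpqqpqqqp$
  rot[1] = ppppqqqpppqpqqpqqqp$p
  rot[2] = pppqqqpppqpqqpqqqp$pp
  rot[3] = ppqqqpppqpqqpqqqp$ppp
  rot[4] = pqqqpppqpqqpqqqp$pppp
  rot[5] = qqqpppqpqqpqqqp$ppppp
  rot[6] = qqpppqpqqpqqqp$pppppq
  rot[7] = qpppqpqqpqqqp$pppppqq
  rot[8] = pppqpqqpqqqp$pppppqqq
  rot[9] = ppqpqqpqqqp$pppppqqqp
  rot[10] = pqpqqpqqqp$pppppqqqpp
  rot[11] = qpqqpqqqp$pppppqqqppp
  rot[12] = pqqpqqqp$pppppqqqpppq
  rot[13] = qqpqqqp$pppppqqqpppqp
  rot[14] = qpqqqp$pppppqqqpppqpq
  rot[15] = pqqqp$pppppqqqpppqpqq
  rot[16] = qqqp$pppppqqqpppqpqqp
  rot[17] = qqp$pppppqqqpppqpqqpq
  rot[18] = qp$pppppqqqpppqpqqpqq
  rot[19] = p$pppppqqqpppqpqqpqqq
  rot[20] = $pppppqqqpppqpqqpqqqp
Sorted (with $ < everything):
  sorted[0] = $pppppqqqpppqpqqpqqqp
  sorted[1] = p$pppppqqqpppqpqqpqqq
  sorted[2] = pppppqqqpppqpqqpqqqp$
  sorted[3] = ppppqqqpppqpqqpqqqp$p
  sorted[4] = pppqpqqpqqqp$pppppqqq
  sorted[5] = pppqqqpppqpqqpqqqp$pp
  sorted[6] = ppqpqqpqqqp$pppppqqqp
  sorted[7] = ppqqqpppqpqqpqqqp$ppp
  sorted[8] = pqpqqpqqqp$pppppqqqpp
  sorted[9] = pqqpqqqp$pppppqqqpppq
  sorted[10] = pqqqp$pppppqqqpppqpqq
  sorted[11] = pqqqpppqpqqpqqqp$pppp
  sorted[12] = qp$pppppqqqpppqpqqpqq
  sorted[13] = qpppqpqqpqqqp$pppppqq
  sorted[14] = qpqqpqqqp$pppppqqqppp
  sorted[15] = qpqqqp$pppppqqqpppqpq
  sorted[16] = qqp$pppppqqqpppqpqqpq
  sorted[17] = qqpppqpqqpqqqp$pppppq
  sorted[18] = qqpqqqp$pppppqqqpppqp
  sorted[19] = qqqp$pppppqqqpppqpqqp
  sorted[20] = qqqpppqpqqpqqqp$ppppp
sorted[6] = ppqpqqpqqqp$pppppqqqp

Answer: ppqpqqpqqqp$pppppqqqp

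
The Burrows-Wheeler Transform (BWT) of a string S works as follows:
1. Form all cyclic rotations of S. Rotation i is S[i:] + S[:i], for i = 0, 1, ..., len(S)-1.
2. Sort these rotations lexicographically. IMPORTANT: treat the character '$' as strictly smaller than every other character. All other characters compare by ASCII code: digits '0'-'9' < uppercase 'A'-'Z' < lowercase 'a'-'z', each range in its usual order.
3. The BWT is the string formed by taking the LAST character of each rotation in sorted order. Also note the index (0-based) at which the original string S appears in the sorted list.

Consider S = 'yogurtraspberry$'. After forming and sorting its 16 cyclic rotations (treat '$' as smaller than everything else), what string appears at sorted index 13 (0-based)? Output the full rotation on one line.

Answer: urtraspberry$yog

Derivation:
All 16 rotations (rotation i = S[i:]+S[:i]):
  rot[0] = yogurtraspberry$
  rot[1] = ogurtraspberry$y
  rot[2] = gurtraspberry$yo
  rot[3] = urtraspberry$yog
  rot[4] = rtraspberry$yogu
  rot[5] = traspberry$yogur
  rot[6] = raspberry$yogurt
  rot[7] = aspberry$yogurtr
  rot[8] = spberry$yogurtra
  rot[9] = pberry$yogurtras
  rot[10] = berry$yogurtrasp
  rot[11] = erry$yogurtraspb
  rot[12] = rry$yogurtraspbe
  rot[13] = ry$yogurtraspber
  rot[14] = y$yogurtraspberr
  rot[15] = $yogurtraspberry
Sorted (with $ < everything):
  sorted[0] = $yogurtraspberry
  sorted[1] = aspberry$yogurtr
  sorted[2] = berry$yogurtrasp
  sorted[3] = erry$yogurtraspb
  sorted[4] = gurtraspberry$yo
  sorted[5] = ogurtraspberry$y
  sorted[6] = pberry$yogurtras
  sorted[7] = raspberry$yogurt
  sorted[8] = rry$yogurtraspbe
  sorted[9] = rtraspberry$yogu
  sorted[10] = ry$yogurtraspber
  sorted[11] = spberry$yogurtra
  sorted[12] = traspberry$yogur
  sorted[13] = urtraspberry$yog
  sorted[14] = y$yogurtraspberr
  sorted[15] = yogurtraspberry$
sorted[13] = urtraspberry$yog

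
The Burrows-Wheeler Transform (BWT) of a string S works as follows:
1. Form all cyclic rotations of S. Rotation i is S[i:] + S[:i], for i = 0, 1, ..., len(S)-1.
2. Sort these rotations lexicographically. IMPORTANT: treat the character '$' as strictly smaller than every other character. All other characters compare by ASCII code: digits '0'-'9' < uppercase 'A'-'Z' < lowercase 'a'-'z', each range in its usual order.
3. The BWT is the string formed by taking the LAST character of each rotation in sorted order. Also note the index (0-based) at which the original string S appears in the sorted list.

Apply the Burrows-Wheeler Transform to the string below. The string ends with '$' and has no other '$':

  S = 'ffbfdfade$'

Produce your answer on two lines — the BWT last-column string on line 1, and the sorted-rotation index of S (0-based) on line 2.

All 10 rotations (rotation i = S[i:]+S[:i]):
  rot[0] = ffbfdfade$
  rot[1] = fbfdfade$f
  rot[2] = bfdfade$ff
  rot[3] = fdfade$ffb
  rot[4] = dfade$ffbf
  rot[5] = fade$ffbfd
  rot[6] = ade$ffbfdf
  rot[7] = de$ffbfdfa
  rot[8] = e$ffbfdfad
  rot[9] = $ffbfdfade
Sorted (with $ < everything):
  sorted[0] = $ffbfdfade  (last char: 'e')
  sorted[1] = ade$ffbfdf  (last char: 'f')
  sorted[2] = bfdfade$ff  (last char: 'f')
  sorted[3] = de$ffbfdfa  (last char: 'a')
  sorted[4] = dfade$ffbf  (last char: 'f')
  sorted[5] = e$ffbfdfad  (last char: 'd')
  sorted[6] = fade$ffbfd  (last char: 'd')
  sorted[7] = fbfdfade$f  (last char: 'f')
  sorted[8] = fdfade$ffb  (last char: 'b')
  sorted[9] = ffbfdfade$  (last char: '$')
Last column: effafddfb$
Original string S is at sorted index 9

Answer: effafddfb$
9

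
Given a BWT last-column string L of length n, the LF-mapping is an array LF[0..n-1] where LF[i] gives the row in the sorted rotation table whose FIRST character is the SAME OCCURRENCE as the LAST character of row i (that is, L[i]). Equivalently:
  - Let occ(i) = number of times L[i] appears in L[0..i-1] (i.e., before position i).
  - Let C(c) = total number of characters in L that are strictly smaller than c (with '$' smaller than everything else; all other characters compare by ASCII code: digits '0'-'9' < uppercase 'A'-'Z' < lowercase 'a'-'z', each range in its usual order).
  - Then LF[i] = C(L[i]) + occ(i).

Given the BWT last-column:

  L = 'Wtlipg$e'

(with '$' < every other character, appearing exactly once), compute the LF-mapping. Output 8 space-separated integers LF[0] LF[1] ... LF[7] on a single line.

Char counts: '$':1, 'W':1, 'e':1, 'g':1, 'i':1, 'l':1, 'p':1, 't':1
C (first-col start): C('$')=0, C('W')=1, C('e')=2, C('g')=3, C('i')=4, C('l')=5, C('p')=6, C('t')=7
L[0]='W': occ=0, LF[0]=C('W')+0=1+0=1
L[1]='t': occ=0, LF[1]=C('t')+0=7+0=7
L[2]='l': occ=0, LF[2]=C('l')+0=5+0=5
L[3]='i': occ=0, LF[3]=C('i')+0=4+0=4
L[4]='p': occ=0, LF[4]=C('p')+0=6+0=6
L[5]='g': occ=0, LF[5]=C('g')+0=3+0=3
L[6]='$': occ=0, LF[6]=C('$')+0=0+0=0
L[7]='e': occ=0, LF[7]=C('e')+0=2+0=2

Answer: 1 7 5 4 6 3 0 2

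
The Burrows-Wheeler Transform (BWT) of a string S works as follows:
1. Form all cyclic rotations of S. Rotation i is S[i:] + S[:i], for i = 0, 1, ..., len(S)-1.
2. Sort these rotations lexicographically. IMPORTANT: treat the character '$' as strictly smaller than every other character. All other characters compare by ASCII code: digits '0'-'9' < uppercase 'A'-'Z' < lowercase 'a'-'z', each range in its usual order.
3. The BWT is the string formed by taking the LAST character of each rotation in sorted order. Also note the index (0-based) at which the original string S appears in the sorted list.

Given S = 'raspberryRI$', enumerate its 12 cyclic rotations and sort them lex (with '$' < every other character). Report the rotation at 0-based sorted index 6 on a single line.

Answer: pberryRI$ras

Derivation:
All 12 rotations (rotation i = S[i:]+S[:i]):
  rot[0] = raspberryRI$
  rot[1] = aspberryRI$r
  rot[2] = spberryRI$ra
  rot[3] = pberryRI$ras
  rot[4] = berryRI$rasp
  rot[5] = erryRI$raspb
  rot[6] = rryRI$raspbe
  rot[7] = ryRI$raspber
  rot[8] = yRI$raspberr
  rot[9] = RI$raspberry
  rot[10] = I$raspberryR
  rot[11] = $raspberryRI
Sorted (with $ < everything):
  sorted[0] = $raspberryRI
  sorted[1] = I$raspberryR
  sorted[2] = RI$raspberry
  sorted[3] = aspberryRI$r
  sorted[4] = berryRI$rasp
  sorted[5] = erryRI$raspb
  sorted[6] = pberryRI$ras
  sorted[7] = raspberryRI$
  sorted[8] = rryRI$raspbe
  sorted[9] = ryRI$raspber
  sorted[10] = spberryRI$ra
  sorted[11] = yRI$raspberr
sorted[6] = pberryRI$ras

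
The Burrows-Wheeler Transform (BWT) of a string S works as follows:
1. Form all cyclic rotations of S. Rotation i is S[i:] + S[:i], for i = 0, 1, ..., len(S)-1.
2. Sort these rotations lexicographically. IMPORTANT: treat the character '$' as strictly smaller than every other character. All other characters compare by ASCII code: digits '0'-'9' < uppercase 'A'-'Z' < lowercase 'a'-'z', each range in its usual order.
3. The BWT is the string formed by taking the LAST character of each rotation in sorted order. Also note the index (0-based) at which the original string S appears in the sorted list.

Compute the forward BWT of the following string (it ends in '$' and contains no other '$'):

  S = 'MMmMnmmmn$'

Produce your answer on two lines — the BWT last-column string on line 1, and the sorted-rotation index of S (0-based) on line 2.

Answer: n$MmMnmmmM
1

Derivation:
All 10 rotations (rotation i = S[i:]+S[:i]):
  rot[0] = MMmMnmmmn$
  rot[1] = MmMnmmmn$M
  rot[2] = mMnmmmn$MM
  rot[3] = Mnmmmn$MMm
  rot[4] = nmmmn$MMmM
  rot[5] = mmmn$MMmMn
  rot[6] = mmn$MMmMnm
  rot[7] = mn$MMmMnmm
  rot[8] = n$MMmMnmmm
  rot[9] = $MMmMnmmmn
Sorted (with $ < everything):
  sorted[0] = $MMmMnmmmn  (last char: 'n')
  sorted[1] = MMmMnmmmn$  (last char: '$')
  sorted[2] = MmMnmmmn$M  (last char: 'M')
  sorted[3] = Mnmmmn$MMm  (last char: 'm')
  sorted[4] = mMnmmmn$MM  (last char: 'M')
  sorted[5] = mmmn$MMmMn  (last char: 'n')
  sorted[6] = mmn$MMmMnm  (last char: 'm')
  sorted[7] = mn$MMmMnmm  (last char: 'm')
  sorted[8] = n$MMmMnmmm  (last char: 'm')
  sorted[9] = nmmmn$MMmM  (last char: 'M')
Last column: n$MmMnmmmM
Original string S is at sorted index 1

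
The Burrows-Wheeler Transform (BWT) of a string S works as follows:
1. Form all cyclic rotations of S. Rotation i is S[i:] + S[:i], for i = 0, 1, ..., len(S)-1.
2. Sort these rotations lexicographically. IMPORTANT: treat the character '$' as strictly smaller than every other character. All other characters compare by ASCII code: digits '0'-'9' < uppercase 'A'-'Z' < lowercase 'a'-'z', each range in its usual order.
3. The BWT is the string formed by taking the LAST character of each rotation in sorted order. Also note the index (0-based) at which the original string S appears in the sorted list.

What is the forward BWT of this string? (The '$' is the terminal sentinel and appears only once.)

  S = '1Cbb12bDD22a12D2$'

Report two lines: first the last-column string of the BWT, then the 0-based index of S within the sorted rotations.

Answer: 2ab$DD12112Db2b2C
3

Derivation:
All 17 rotations (rotation i = S[i:]+S[:i]):
  rot[0] = 1Cbb12bDD22a12D2$
  rot[1] = Cbb12bDD22a12D2$1
  rot[2] = bb12bDD22a12D2$1C
  rot[3] = b12bDD22a12D2$1Cb
  rot[4] = 12bDD22a12D2$1Cbb
  rot[5] = 2bDD22a12D2$1Cbb1
  rot[6] = bDD22a12D2$1Cbb12
  rot[7] = DD22a12D2$1Cbb12b
  rot[8] = D22a12D2$1Cbb12bD
  rot[9] = 22a12D2$1Cbb12bDD
  rot[10] = 2a12D2$1Cbb12bDD2
  rot[11] = a12D2$1Cbb12bDD22
  rot[12] = 12D2$1Cbb12bDD22a
  rot[13] = 2D2$1Cbb12bDD22a1
  rot[14] = D2$1Cbb12bDD22a12
  rot[15] = 2$1Cbb12bDD22a12D
  rot[16] = $1Cbb12bDD22a12D2
Sorted (with $ < everything):
  sorted[0] = $1Cbb12bDD22a12D2  (last char: '2')
  sorted[1] = 12D2$1Cbb12bDD22a  (last char: 'a')
  sorted[2] = 12bDD22a12D2$1Cbb  (last char: 'b')
  sorted[3] = 1Cbb12bDD22a12D2$  (last char: '$')
  sorted[4] = 2$1Cbb12bDD22a12D  (last char: 'D')
  sorted[5] = 22a12D2$1Cbb12bDD  (last char: 'D')
  sorted[6] = 2D2$1Cbb12bDD22a1  (last char: '1')
  sorted[7] = 2a12D2$1Cbb12bDD2  (last char: '2')
  sorted[8] = 2bDD22a12D2$1Cbb1  (last char: '1')
  sorted[9] = Cbb12bDD22a12D2$1  (last char: '1')
  sorted[10] = D2$1Cbb12bDD22a12  (last char: '2')
  sorted[11] = D22a12D2$1Cbb12bD  (last char: 'D')
  sorted[12] = DD22a12D2$1Cbb12b  (last char: 'b')
  sorted[13] = a12D2$1Cbb12bDD22  (last char: '2')
  sorted[14] = b12bDD22a12D2$1Cb  (last char: 'b')
  sorted[15] = bDD22a12D2$1Cbb12  (last char: '2')
  sorted[16] = bb12bDD22a12D2$1C  (last char: 'C')
Last column: 2ab$DD12112Db2b2C
Original string S is at sorted index 3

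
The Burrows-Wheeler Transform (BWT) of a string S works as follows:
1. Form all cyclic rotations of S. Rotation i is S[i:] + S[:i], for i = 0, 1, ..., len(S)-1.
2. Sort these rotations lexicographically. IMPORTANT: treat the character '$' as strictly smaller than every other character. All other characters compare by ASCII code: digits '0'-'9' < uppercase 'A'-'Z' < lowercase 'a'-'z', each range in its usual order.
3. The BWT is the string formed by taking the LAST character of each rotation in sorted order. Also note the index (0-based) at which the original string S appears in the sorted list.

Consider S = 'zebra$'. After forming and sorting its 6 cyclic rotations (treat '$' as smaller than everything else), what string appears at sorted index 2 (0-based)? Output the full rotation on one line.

All 6 rotations (rotation i = S[i:]+S[:i]):
  rot[0] = zebra$
  rot[1] = ebra$z
  rot[2] = bra$ze
  rot[3] = ra$zeb
  rot[4] = a$zebr
  rot[5] = $zebra
Sorted (with $ < everything):
  sorted[0] = $zebra
  sorted[1] = a$zebr
  sorted[2] = bra$ze
  sorted[3] = ebra$z
  sorted[4] = ra$zeb
  sorted[5] = zebra$
sorted[2] = bra$ze

Answer: bra$ze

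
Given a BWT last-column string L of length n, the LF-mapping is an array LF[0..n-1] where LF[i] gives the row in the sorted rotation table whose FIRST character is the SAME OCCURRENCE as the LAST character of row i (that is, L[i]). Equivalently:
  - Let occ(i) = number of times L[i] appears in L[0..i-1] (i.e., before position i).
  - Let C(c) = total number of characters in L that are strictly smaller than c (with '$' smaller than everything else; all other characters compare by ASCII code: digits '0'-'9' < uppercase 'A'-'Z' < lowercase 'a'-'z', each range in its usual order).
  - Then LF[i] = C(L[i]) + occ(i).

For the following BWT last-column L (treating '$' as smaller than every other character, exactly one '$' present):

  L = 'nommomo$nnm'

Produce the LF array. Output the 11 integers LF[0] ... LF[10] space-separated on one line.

Answer: 5 8 1 2 9 3 10 0 6 7 4

Derivation:
Char counts: '$':1, 'm':4, 'n':3, 'o':3
C (first-col start): C('$')=0, C('m')=1, C('n')=5, C('o')=8
L[0]='n': occ=0, LF[0]=C('n')+0=5+0=5
L[1]='o': occ=0, LF[1]=C('o')+0=8+0=8
L[2]='m': occ=0, LF[2]=C('m')+0=1+0=1
L[3]='m': occ=1, LF[3]=C('m')+1=1+1=2
L[4]='o': occ=1, LF[4]=C('o')+1=8+1=9
L[5]='m': occ=2, LF[5]=C('m')+2=1+2=3
L[6]='o': occ=2, LF[6]=C('o')+2=8+2=10
L[7]='$': occ=0, LF[7]=C('$')+0=0+0=0
L[8]='n': occ=1, LF[8]=C('n')+1=5+1=6
L[9]='n': occ=2, LF[9]=C('n')+2=5+2=7
L[10]='m': occ=3, LF[10]=C('m')+3=1+3=4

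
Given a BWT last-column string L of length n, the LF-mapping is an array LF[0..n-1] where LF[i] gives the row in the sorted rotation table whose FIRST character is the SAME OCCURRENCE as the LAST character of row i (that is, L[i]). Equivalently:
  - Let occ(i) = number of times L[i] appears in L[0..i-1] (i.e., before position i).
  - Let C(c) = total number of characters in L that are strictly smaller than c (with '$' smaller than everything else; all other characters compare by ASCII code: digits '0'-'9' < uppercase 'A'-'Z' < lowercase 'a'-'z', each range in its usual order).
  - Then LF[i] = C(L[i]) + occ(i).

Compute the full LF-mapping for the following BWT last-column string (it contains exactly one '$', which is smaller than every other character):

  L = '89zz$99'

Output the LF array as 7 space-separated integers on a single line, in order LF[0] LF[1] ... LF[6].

Char counts: '$':1, '8':1, '9':3, 'z':2
C (first-col start): C('$')=0, C('8')=1, C('9')=2, C('z')=5
L[0]='8': occ=0, LF[0]=C('8')+0=1+0=1
L[1]='9': occ=0, LF[1]=C('9')+0=2+0=2
L[2]='z': occ=0, LF[2]=C('z')+0=5+0=5
L[3]='z': occ=1, LF[3]=C('z')+1=5+1=6
L[4]='$': occ=0, LF[4]=C('$')+0=0+0=0
L[5]='9': occ=1, LF[5]=C('9')+1=2+1=3
L[6]='9': occ=2, LF[6]=C('9')+2=2+2=4

Answer: 1 2 5 6 0 3 4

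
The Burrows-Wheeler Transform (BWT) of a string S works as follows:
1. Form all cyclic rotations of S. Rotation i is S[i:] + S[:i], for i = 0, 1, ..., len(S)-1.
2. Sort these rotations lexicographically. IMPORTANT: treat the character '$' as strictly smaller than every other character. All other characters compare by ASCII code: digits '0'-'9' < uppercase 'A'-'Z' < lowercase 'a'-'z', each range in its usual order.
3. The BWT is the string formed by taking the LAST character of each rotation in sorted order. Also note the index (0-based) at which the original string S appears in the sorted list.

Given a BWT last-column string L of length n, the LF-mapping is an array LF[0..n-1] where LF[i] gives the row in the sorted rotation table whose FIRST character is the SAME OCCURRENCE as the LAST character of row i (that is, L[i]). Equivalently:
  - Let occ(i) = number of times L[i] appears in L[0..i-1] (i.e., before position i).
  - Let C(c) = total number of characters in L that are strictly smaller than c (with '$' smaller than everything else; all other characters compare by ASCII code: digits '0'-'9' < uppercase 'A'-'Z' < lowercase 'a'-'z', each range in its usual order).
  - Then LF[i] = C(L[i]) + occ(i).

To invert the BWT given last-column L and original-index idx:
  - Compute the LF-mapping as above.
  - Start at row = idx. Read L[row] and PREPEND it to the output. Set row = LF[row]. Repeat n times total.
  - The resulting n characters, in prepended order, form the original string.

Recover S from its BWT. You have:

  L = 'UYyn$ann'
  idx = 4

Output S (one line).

Answer: nannyYU$

Derivation:
LF mapping: 1 2 7 4 0 3 5 6
Walk LF starting at row 4, prepending L[row]:
  step 1: row=4, L[4]='$', prepend. Next row=LF[4]=0
  step 2: row=0, L[0]='U', prepend. Next row=LF[0]=1
  step 3: row=1, L[1]='Y', prepend. Next row=LF[1]=2
  step 4: row=2, L[2]='y', prepend. Next row=LF[2]=7
  step 5: row=7, L[7]='n', prepend. Next row=LF[7]=6
  step 6: row=6, L[6]='n', prepend. Next row=LF[6]=5
  step 7: row=5, L[5]='a', prepend. Next row=LF[5]=3
  step 8: row=3, L[3]='n', prepend. Next row=LF[3]=4
Reversed output: nannyYU$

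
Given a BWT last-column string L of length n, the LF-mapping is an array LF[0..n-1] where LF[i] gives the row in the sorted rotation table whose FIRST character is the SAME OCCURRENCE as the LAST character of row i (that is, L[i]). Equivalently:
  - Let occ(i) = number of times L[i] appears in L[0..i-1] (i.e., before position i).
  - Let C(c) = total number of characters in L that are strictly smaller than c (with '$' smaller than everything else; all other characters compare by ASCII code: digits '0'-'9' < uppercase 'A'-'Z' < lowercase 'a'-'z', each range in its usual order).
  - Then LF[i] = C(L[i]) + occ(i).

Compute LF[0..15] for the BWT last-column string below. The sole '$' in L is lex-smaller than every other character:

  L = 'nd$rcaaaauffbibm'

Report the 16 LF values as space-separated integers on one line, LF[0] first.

Char counts: '$':1, 'a':4, 'b':2, 'c':1, 'd':1, 'f':2, 'i':1, 'm':1, 'n':1, 'r':1, 'u':1
C (first-col start): C('$')=0, C('a')=1, C('b')=5, C('c')=7, C('d')=8, C('f')=9, C('i')=11, C('m')=12, C('n')=13, C('r')=14, C('u')=15
L[0]='n': occ=0, LF[0]=C('n')+0=13+0=13
L[1]='d': occ=0, LF[1]=C('d')+0=8+0=8
L[2]='$': occ=0, LF[2]=C('$')+0=0+0=0
L[3]='r': occ=0, LF[3]=C('r')+0=14+0=14
L[4]='c': occ=0, LF[4]=C('c')+0=7+0=7
L[5]='a': occ=0, LF[5]=C('a')+0=1+0=1
L[6]='a': occ=1, LF[6]=C('a')+1=1+1=2
L[7]='a': occ=2, LF[7]=C('a')+2=1+2=3
L[8]='a': occ=3, LF[8]=C('a')+3=1+3=4
L[9]='u': occ=0, LF[9]=C('u')+0=15+0=15
L[10]='f': occ=0, LF[10]=C('f')+0=9+0=9
L[11]='f': occ=1, LF[11]=C('f')+1=9+1=10
L[12]='b': occ=0, LF[12]=C('b')+0=5+0=5
L[13]='i': occ=0, LF[13]=C('i')+0=11+0=11
L[14]='b': occ=1, LF[14]=C('b')+1=5+1=6
L[15]='m': occ=0, LF[15]=C('m')+0=12+0=12

Answer: 13 8 0 14 7 1 2 3 4 15 9 10 5 11 6 12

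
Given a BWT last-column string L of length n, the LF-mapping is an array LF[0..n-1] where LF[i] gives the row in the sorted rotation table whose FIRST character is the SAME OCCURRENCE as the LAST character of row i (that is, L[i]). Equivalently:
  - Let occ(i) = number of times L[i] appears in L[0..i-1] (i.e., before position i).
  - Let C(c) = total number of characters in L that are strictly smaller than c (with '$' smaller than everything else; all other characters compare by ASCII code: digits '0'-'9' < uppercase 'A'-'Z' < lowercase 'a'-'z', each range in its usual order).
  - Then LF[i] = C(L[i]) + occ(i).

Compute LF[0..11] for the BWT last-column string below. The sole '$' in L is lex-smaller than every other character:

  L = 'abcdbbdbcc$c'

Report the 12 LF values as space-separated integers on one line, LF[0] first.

Char counts: '$':1, 'a':1, 'b':4, 'c':4, 'd':2
C (first-col start): C('$')=0, C('a')=1, C('b')=2, C('c')=6, C('d')=10
L[0]='a': occ=0, LF[0]=C('a')+0=1+0=1
L[1]='b': occ=0, LF[1]=C('b')+0=2+0=2
L[2]='c': occ=0, LF[2]=C('c')+0=6+0=6
L[3]='d': occ=0, LF[3]=C('d')+0=10+0=10
L[4]='b': occ=1, LF[4]=C('b')+1=2+1=3
L[5]='b': occ=2, LF[5]=C('b')+2=2+2=4
L[6]='d': occ=1, LF[6]=C('d')+1=10+1=11
L[7]='b': occ=3, LF[7]=C('b')+3=2+3=5
L[8]='c': occ=1, LF[8]=C('c')+1=6+1=7
L[9]='c': occ=2, LF[9]=C('c')+2=6+2=8
L[10]='$': occ=0, LF[10]=C('$')+0=0+0=0
L[11]='c': occ=3, LF[11]=C('c')+3=6+3=9

Answer: 1 2 6 10 3 4 11 5 7 8 0 9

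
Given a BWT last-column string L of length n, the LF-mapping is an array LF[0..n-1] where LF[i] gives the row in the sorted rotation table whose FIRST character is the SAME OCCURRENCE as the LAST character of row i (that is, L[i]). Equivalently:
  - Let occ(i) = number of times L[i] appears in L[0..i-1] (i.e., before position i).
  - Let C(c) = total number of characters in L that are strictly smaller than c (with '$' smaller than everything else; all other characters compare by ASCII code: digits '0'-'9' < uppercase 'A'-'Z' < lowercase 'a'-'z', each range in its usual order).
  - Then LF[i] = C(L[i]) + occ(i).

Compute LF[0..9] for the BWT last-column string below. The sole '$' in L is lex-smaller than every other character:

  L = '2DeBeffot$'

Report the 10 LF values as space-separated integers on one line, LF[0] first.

Answer: 1 3 4 2 5 6 7 8 9 0

Derivation:
Char counts: '$':1, '2':1, 'B':1, 'D':1, 'e':2, 'f':2, 'o':1, 't':1
C (first-col start): C('$')=0, C('2')=1, C('B')=2, C('D')=3, C('e')=4, C('f')=6, C('o')=8, C('t')=9
L[0]='2': occ=0, LF[0]=C('2')+0=1+0=1
L[1]='D': occ=0, LF[1]=C('D')+0=3+0=3
L[2]='e': occ=0, LF[2]=C('e')+0=4+0=4
L[3]='B': occ=0, LF[3]=C('B')+0=2+0=2
L[4]='e': occ=1, LF[4]=C('e')+1=4+1=5
L[5]='f': occ=0, LF[5]=C('f')+0=6+0=6
L[6]='f': occ=1, LF[6]=C('f')+1=6+1=7
L[7]='o': occ=0, LF[7]=C('o')+0=8+0=8
L[8]='t': occ=0, LF[8]=C('t')+0=9+0=9
L[9]='$': occ=0, LF[9]=C('$')+0=0+0=0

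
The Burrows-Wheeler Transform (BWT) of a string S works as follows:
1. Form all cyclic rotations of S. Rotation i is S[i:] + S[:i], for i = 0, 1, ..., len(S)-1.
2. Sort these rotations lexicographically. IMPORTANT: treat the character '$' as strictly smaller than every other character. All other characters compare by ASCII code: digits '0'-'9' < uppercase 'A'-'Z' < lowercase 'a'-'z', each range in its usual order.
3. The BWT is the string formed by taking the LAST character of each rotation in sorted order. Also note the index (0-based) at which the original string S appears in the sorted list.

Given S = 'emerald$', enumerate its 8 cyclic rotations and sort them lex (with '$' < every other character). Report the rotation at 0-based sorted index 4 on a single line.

All 8 rotations (rotation i = S[i:]+S[:i]):
  rot[0] = emerald$
  rot[1] = merald$e
  rot[2] = erald$em
  rot[3] = rald$eme
  rot[4] = ald$emer
  rot[5] = ld$emera
  rot[6] = d$emeral
  rot[7] = $emerald
Sorted (with $ < everything):
  sorted[0] = $emerald
  sorted[1] = ald$emer
  sorted[2] = d$emeral
  sorted[3] = emerald$
  sorted[4] = erald$em
  sorted[5] = ld$emera
  sorted[6] = merald$e
  sorted[7] = rald$eme
sorted[4] = erald$em

Answer: erald$em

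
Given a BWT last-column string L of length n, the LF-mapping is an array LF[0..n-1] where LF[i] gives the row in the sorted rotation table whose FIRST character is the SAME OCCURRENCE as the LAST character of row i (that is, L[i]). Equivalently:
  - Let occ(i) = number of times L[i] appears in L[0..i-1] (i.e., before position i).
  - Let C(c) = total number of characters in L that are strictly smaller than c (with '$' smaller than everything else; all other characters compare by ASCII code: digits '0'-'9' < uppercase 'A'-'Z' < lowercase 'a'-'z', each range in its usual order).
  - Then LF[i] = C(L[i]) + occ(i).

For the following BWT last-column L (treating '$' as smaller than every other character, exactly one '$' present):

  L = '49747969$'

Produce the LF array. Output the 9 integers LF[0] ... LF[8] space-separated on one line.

Answer: 1 6 4 2 5 7 3 8 0

Derivation:
Char counts: '$':1, '4':2, '6':1, '7':2, '9':3
C (first-col start): C('$')=0, C('4')=1, C('6')=3, C('7')=4, C('9')=6
L[0]='4': occ=0, LF[0]=C('4')+0=1+0=1
L[1]='9': occ=0, LF[1]=C('9')+0=6+0=6
L[2]='7': occ=0, LF[2]=C('7')+0=4+0=4
L[3]='4': occ=1, LF[3]=C('4')+1=1+1=2
L[4]='7': occ=1, LF[4]=C('7')+1=4+1=5
L[5]='9': occ=1, LF[5]=C('9')+1=6+1=7
L[6]='6': occ=0, LF[6]=C('6')+0=3+0=3
L[7]='9': occ=2, LF[7]=C('9')+2=6+2=8
L[8]='$': occ=0, LF[8]=C('$')+0=0+0=0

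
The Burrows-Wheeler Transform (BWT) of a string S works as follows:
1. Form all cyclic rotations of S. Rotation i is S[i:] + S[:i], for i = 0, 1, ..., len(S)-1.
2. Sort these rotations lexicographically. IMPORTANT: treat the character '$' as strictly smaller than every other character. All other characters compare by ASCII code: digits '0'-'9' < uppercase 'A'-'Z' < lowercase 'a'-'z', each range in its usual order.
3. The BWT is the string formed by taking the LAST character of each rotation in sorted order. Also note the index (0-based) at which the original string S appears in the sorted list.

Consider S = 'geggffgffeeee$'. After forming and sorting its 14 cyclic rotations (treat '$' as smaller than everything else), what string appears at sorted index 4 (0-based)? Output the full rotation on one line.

Answer: eeee$geggffgff

Derivation:
All 14 rotations (rotation i = S[i:]+S[:i]):
  rot[0] = geggffgffeeee$
  rot[1] = eggffgffeeee$g
  rot[2] = ggffgffeeee$ge
  rot[3] = gffgffeeee$geg
  rot[4] = ffgffeeee$gegg
  rot[5] = fgffeeee$geggf
  rot[6] = gffeeee$geggff
  rot[7] = ffeeee$geggffg
  rot[8] = feeee$geggffgf
  rot[9] = eeee$geggffgff
  rot[10] = eee$geggffgffe
  rot[11] = ee$geggffgffee
  rot[12] = e$geggffgffeee
  rot[13] = $geggffgffeeee
Sorted (with $ < everything):
  sorted[0] = $geggffgffeeee
  sorted[1] = e$geggffgffeee
  sorted[2] = ee$geggffgffee
  sorted[3] = eee$geggffgffe
  sorted[4] = eeee$geggffgff
  sorted[5] = eggffgffeeee$g
  sorted[6] = feeee$geggffgf
  sorted[7] = ffeeee$geggffg
  sorted[8] = ffgffeeee$gegg
  sorted[9] = fgffeeee$geggf
  sorted[10] = geggffgffeeee$
  sorted[11] = gffeeee$geggff
  sorted[12] = gffgffeeee$geg
  sorted[13] = ggffgffeeee$ge
sorted[4] = eeee$geggffgff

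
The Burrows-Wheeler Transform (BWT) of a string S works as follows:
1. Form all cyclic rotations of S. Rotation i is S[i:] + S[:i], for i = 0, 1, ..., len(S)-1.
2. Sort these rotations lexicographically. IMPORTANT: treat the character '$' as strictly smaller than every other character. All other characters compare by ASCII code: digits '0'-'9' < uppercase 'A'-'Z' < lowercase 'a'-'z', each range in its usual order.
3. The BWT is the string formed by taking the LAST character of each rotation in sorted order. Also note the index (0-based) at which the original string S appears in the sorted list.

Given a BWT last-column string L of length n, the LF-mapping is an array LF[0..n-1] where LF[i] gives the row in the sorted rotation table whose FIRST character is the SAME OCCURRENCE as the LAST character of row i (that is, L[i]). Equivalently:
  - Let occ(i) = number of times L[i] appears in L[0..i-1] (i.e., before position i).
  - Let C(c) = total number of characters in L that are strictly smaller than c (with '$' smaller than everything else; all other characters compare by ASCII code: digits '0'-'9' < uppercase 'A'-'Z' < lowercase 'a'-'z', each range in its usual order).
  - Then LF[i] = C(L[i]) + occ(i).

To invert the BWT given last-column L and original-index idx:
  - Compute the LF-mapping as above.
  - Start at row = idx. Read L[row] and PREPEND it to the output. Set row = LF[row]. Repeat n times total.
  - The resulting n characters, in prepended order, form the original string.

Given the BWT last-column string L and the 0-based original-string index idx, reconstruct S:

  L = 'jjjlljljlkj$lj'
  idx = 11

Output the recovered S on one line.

Answer: ljljjjllkljjj$

Derivation:
LF mapping: 1 2 3 9 10 4 11 5 12 8 6 0 13 7
Walk LF starting at row 11, prepending L[row]:
  step 1: row=11, L[11]='$', prepend. Next row=LF[11]=0
  step 2: row=0, L[0]='j', prepend. Next row=LF[0]=1
  step 3: row=1, L[1]='j', prepend. Next row=LF[1]=2
  step 4: row=2, L[2]='j', prepend. Next row=LF[2]=3
  step 5: row=3, L[3]='l', prepend. Next row=LF[3]=9
  step 6: row=9, L[9]='k', prepend. Next row=LF[9]=8
  step 7: row=8, L[8]='l', prepend. Next row=LF[8]=12
  step 8: row=12, L[12]='l', prepend. Next row=LF[12]=13
  step 9: row=13, L[13]='j', prepend. Next row=LF[13]=7
  step 10: row=7, L[7]='j', prepend. Next row=LF[7]=5
  step 11: row=5, L[5]='j', prepend. Next row=LF[5]=4
  step 12: row=4, L[4]='l', prepend. Next row=LF[4]=10
  step 13: row=10, L[10]='j', prepend. Next row=LF[10]=6
  step 14: row=6, L[6]='l', prepend. Next row=LF[6]=11
Reversed output: ljljjjllkljjj$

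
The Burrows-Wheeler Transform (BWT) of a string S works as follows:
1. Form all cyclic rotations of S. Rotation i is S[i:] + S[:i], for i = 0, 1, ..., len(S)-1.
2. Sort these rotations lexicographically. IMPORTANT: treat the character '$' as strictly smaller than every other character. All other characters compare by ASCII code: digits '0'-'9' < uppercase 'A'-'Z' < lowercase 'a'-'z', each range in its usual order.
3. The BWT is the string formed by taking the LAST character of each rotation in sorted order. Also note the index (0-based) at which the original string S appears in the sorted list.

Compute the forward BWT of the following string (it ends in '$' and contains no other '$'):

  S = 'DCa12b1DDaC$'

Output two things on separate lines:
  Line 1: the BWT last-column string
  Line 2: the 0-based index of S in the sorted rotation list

Answer: Cab1aD$1DCD2
6

Derivation:
All 12 rotations (rotation i = S[i:]+S[:i]):
  rot[0] = DCa12b1DDaC$
  rot[1] = Ca12b1DDaC$D
  rot[2] = a12b1DDaC$DC
  rot[3] = 12b1DDaC$DCa
  rot[4] = 2b1DDaC$DCa1
  rot[5] = b1DDaC$DCa12
  rot[6] = 1DDaC$DCa12b
  rot[7] = DDaC$DCa12b1
  rot[8] = DaC$DCa12b1D
  rot[9] = aC$DCa12b1DD
  rot[10] = C$DCa12b1DDa
  rot[11] = $DCa12b1DDaC
Sorted (with $ < everything):
  sorted[0] = $DCa12b1DDaC  (last char: 'C')
  sorted[1] = 12b1DDaC$DCa  (last char: 'a')
  sorted[2] = 1DDaC$DCa12b  (last char: 'b')
  sorted[3] = 2b1DDaC$DCa1  (last char: '1')
  sorted[4] = C$DCa12b1DDa  (last char: 'a')
  sorted[5] = Ca12b1DDaC$D  (last char: 'D')
  sorted[6] = DCa12b1DDaC$  (last char: '$')
  sorted[7] = DDaC$DCa12b1  (last char: '1')
  sorted[8] = DaC$DCa12b1D  (last char: 'D')
  sorted[9] = a12b1DDaC$DC  (last char: 'C')
  sorted[10] = aC$DCa12b1DD  (last char: 'D')
  sorted[11] = b1DDaC$DCa12  (last char: '2')
Last column: Cab1aD$1DCD2
Original string S is at sorted index 6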